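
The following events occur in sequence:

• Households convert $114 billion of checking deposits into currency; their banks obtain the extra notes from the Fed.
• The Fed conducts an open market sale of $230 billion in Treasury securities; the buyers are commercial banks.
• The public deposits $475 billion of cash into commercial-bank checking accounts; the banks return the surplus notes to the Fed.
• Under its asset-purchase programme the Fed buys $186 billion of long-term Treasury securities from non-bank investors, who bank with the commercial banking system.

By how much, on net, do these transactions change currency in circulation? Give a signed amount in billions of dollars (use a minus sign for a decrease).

-$361 billion

Fed balance sheet:
  Assets:      Securities −$44B
  Liabilities: Bank reserves +$317B, Currency in circulation −$361B
So the change in currency in circulation is -$361 billion.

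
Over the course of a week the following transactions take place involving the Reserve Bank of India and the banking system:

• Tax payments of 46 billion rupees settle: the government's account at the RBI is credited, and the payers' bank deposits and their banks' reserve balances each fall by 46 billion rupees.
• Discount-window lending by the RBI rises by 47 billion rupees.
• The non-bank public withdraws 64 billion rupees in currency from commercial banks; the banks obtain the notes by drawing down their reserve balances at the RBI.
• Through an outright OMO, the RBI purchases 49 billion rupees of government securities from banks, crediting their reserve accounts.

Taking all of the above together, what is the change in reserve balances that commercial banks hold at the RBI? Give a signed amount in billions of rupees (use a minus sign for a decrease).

Government account inflow 46 billion rupees: funds move from bank reserves into the government account → −46B.
Discount-window loan 47 billion rupees: the loan is credited to the bank's reserve account → +47B.
Currency withdrawal 64 billion rupees: banks swap reserves for currency → −64B.
OMO purchase (from banks) 49 billion rupees: the RBI pays by crediting reserve accounts → +49B.
Net: −46 + 47 − 64 + 49 = -14 billion.

-14 billion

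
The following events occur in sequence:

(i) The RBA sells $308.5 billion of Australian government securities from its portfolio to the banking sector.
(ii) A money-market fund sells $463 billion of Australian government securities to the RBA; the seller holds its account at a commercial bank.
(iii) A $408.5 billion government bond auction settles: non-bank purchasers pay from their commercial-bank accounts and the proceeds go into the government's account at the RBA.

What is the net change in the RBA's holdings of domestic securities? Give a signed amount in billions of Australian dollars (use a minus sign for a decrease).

+$154.5 billion

OMO sale (to banks) $308.5 billion: securities removed from the RBA's portfolio → −$308.5B.
Asset purchase (from non-banks) $463 billion: securities added to the RBA's portfolio → +$463B.
Government account inflow $408.5 billion: the RBA's securities portfolio is untouched → 0.
Net: −308.5 + 463 + 0 = +$154.5 billion.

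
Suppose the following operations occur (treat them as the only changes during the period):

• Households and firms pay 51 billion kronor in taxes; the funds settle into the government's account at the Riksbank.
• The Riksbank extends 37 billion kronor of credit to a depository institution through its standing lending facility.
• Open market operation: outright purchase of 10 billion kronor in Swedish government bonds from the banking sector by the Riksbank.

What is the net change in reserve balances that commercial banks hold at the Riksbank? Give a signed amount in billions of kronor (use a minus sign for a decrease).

-4 billion

Riksbank balance sheet:
  Assets:      Securities +10B, Loans to banks +37B
  Liabilities: Bank reserves −4B, Government deposits +51B
So the change in reserve balances that commercial banks hold at the Riksbank is -4 billion.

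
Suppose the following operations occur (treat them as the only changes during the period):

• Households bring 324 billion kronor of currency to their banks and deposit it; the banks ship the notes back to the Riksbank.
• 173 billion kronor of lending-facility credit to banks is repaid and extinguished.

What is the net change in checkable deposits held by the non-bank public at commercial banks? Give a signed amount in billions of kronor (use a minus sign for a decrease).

+324 billion

Currency deposit 324 billion kronor: non-bank counterparties' bank balances rise → +324B.
Discount-window repayment 173 billion kronor: the counterparty is a bank, so public deposits are unchanged → 0.
Net: 324 + 0 = +324 billion.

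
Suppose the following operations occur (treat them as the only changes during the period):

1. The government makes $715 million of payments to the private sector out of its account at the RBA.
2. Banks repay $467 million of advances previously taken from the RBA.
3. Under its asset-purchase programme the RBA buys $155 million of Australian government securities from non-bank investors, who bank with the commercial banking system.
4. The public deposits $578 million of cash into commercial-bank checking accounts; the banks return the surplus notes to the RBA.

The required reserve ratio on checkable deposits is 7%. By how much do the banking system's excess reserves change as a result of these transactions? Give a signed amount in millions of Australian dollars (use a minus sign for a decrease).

Government spending $715 million: reserves +$715M, deposits +$715M.
Discount-window repayment $467 million: reserves −$467M, deposits 0.
Asset purchase (from non-banks) $155 million: reserves +$155M, deposits +$155M.
Currency deposit $578 million: reserves +$578M, deposits +$578M.
Totals: Δreserves = +$981M, Δdeposits = +$1448M.
Δrequired reserves = 7% × +$1448M = +$101.36M.
Δexcess reserves = Δreserves − Δrequired = +$981M − (+$101.36M) = +$879.64 million.

+$879.64 million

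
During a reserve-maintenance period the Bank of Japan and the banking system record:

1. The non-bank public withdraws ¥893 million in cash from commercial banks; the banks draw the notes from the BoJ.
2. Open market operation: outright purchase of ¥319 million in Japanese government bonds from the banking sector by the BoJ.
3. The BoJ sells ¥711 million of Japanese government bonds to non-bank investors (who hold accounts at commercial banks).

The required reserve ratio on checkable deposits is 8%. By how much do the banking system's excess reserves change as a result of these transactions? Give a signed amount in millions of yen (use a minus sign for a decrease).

Currency withdrawal ¥893 million: reserves −¥893M, deposits −¥893M.
OMO purchase (from banks) ¥319 million: reserves +¥319M, deposits 0.
Asset sale (to non-banks) ¥711 million: reserves −¥711M, deposits −¥711M.
Totals: Δreserves = −¥1285M, Δdeposits = −¥1604M.
Δrequired reserves = 8% × −¥1604M = −¥128.32M.
Δexcess reserves = Δreserves − Δrequired = −¥1285M − (−¥128.32M) = -¥1156.68 million.

-¥1156.68 million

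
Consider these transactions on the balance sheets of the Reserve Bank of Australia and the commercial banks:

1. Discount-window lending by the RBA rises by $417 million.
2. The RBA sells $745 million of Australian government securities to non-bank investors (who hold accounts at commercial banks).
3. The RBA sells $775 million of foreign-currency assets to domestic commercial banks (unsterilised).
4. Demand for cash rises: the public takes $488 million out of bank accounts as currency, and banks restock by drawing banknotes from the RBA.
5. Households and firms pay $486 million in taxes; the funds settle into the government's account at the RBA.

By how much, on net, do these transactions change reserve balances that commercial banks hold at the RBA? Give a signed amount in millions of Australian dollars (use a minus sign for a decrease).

Discount-window loan $417 million: the loan is credited to the bank's reserve account → +$417M.
Asset sale (to non-banks) $745 million: the non-bank buyers' banks settle from reserves → −$745M.
FX sale $775 million: the buying banks pay out of their reserve balances → −$775M.
Currency withdrawal $488 million: banks swap reserves for currency → −$488M.
Government account inflow $486 million: funds move from bank reserves into the government account → −$486M.
Net: 417 − 745 − 775 − 488 − 486 = -$2077 million.

-$2077 million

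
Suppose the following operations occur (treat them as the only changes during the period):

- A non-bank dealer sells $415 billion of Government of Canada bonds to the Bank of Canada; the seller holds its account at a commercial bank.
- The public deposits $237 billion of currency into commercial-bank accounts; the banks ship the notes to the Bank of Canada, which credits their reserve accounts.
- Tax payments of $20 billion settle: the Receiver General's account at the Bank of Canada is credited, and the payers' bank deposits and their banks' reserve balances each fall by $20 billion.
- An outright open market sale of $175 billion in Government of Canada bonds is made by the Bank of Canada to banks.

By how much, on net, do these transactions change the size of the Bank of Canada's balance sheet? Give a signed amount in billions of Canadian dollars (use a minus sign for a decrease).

Asset purchase (from non-banks) $415 billion: a Bank of Canada asset is acquired → +$415B.
Currency deposit $237 billion: only the composition of liabilities changes → 0.
Government account inflow $20 billion: only the composition of liabilities changes → 0.
OMO sale (to banks) $175 billion: a Bank of Canada asset is shed → −$175B.
Net: 415 + 0 + 0 − 175 = +$240 billion.

+$240 billion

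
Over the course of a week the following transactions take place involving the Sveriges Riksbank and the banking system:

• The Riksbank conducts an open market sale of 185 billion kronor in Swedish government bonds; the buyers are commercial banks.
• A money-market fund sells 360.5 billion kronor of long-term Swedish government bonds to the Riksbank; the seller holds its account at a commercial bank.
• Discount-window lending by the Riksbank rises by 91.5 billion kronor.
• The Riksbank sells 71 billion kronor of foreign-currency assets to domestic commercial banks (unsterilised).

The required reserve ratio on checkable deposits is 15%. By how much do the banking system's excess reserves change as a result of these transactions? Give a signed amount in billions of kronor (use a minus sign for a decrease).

+141.925 billion

OMO sale (to banks) 185 billion kronor: reserves −185B, deposits 0.
Asset purchase (from non-banks) 360.5 billion kronor: reserves +360.5B, deposits +360.5B.
Discount-window loan 91.5 billion kronor: reserves +91.5B, deposits 0.
FX sale 71 billion kronor: reserves −71B, deposits 0.
Totals: Δreserves = +196B, Δdeposits = +360.5B.
Δrequired reserves = 15% × +360.5B = +54.075B.
Δexcess reserves = Δreserves − Δrequired = +196B − (+54.075B) = +141.925 billion.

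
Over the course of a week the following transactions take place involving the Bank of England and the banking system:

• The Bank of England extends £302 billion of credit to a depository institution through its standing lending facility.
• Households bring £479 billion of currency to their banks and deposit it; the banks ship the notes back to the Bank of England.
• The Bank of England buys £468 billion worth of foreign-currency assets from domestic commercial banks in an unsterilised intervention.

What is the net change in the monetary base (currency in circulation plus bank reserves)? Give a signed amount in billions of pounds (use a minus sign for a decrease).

Discount-window loan £302 billion: Bank of England balance sheet expands → +£302B.
Currency deposit £479 billion: just a shift between currency and reserves — both are base money → 0.
FX purchase £468 billion: Bank of England balance sheet expands → +£468B.
Net: 302 + 0 + 468 = +£770 billion.

+£770 billion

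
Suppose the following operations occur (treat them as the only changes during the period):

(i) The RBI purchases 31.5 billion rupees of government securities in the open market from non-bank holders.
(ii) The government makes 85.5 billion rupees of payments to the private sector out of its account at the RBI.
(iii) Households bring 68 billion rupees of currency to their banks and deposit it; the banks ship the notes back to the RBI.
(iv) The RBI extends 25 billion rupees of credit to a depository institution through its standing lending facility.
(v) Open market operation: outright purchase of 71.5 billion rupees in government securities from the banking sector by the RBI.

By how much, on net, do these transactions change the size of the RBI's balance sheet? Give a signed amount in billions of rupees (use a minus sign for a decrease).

+128 billion

RBI balance sheet:
  Assets:      Securities +103B, Loans to banks +25B
  Liabilities: Bank reserves +281.5B, Currency in circulation −68B, Government deposits −85.5B
Change in total RBI assets = +128 billion.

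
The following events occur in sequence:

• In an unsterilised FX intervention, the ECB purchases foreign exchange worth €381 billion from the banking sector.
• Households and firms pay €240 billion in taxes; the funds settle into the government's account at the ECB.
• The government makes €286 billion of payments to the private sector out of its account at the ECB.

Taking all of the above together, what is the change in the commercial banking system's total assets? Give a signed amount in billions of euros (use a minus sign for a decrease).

FX purchase €381 billion: just an asset swap on bank balance sheets → 0.
Government account inflow €240 billion: bank balance sheets shrink → −€240B.
Government spending €286 billion: bank balance sheets expand → +€286B.
Net: 0 − 240 + 286 = +€46 billion.

+€46 billion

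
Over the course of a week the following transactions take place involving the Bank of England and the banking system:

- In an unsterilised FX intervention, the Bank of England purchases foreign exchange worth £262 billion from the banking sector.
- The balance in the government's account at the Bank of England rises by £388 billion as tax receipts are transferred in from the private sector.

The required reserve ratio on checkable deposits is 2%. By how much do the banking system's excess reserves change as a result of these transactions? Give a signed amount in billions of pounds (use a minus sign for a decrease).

FX purchase £262 billion: reserves +£262B, deposits 0.
Government account inflow £388 billion: reserves −£388B, deposits −£388B.
Totals: Δreserves = −£126B, Δdeposits = −£388B.
Δrequired reserves = 2% × −£388B = −£7.76B.
Δexcess reserves = Δreserves − Δrequired = −£126B − (−£7.76B) = -£118.24 billion.

-£118.24 billion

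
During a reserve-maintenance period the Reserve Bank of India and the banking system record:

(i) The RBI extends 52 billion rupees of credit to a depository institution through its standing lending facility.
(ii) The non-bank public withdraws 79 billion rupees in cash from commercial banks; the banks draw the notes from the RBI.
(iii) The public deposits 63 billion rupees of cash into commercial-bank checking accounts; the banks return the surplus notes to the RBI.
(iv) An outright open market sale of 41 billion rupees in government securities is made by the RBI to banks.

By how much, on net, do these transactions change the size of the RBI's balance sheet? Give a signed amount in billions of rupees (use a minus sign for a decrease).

Discount-window loan 52 billion rupees: an RBI asset is acquired → +52B.
Currency withdrawal 79 billion rupees: only the composition of liabilities changes → 0.
Currency deposit 63 billion rupees: only the composition of liabilities changes → 0.
OMO sale (to banks) 41 billion rupees: an RBI asset is shed → −41B.
Net: 52 + 0 + 0 − 41 = +11 billion.

+11 billion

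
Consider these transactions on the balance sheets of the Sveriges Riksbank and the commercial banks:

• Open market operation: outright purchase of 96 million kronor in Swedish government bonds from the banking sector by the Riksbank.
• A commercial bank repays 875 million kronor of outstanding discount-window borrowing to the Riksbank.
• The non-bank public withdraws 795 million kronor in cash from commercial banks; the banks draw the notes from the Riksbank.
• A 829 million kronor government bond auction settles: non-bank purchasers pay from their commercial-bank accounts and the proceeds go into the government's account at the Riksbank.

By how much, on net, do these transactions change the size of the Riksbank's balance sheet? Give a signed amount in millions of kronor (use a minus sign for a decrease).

-779 million

Riksbank balance sheet:
  Assets:      Securities +96M, Loans to banks −875M
  Liabilities: Bank reserves −2403M, Currency in circulation +795M, Government deposits +829M
Commercial banking system:
  Assets:      Reserves at CB −2403M, Securities −96M
  Liabilities: Checkable deposits −1624M, Borrowings from CB −875M
Change in total Riksbank assets = -779 million.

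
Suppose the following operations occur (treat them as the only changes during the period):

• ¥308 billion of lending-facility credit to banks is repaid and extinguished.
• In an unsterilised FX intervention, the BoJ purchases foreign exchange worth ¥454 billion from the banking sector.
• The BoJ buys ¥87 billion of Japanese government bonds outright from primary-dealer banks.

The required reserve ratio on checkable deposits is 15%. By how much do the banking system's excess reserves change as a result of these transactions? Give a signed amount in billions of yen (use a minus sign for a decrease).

Discount-window repayment ¥308 billion: reserves −¥308B, deposits 0.
FX purchase ¥454 billion: reserves +¥454B, deposits 0.
OMO purchase (from banks) ¥87 billion: reserves +¥87B, deposits 0.
Totals: Δreserves = +¥233B, Δdeposits = 0.
Δrequired reserves = 15% × 0 = 0.
Δexcess reserves = Δreserves − Δrequired = +¥233B − (0) = +¥233 billion.

+¥233 billion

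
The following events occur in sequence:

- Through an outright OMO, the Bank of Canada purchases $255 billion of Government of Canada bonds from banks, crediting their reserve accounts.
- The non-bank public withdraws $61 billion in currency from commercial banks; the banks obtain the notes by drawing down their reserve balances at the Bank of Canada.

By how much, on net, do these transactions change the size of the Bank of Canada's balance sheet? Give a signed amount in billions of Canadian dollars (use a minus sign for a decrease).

+$255 billion

Bank of Canada balance sheet:
  Assets:      Securities +$255B
  Liabilities: Bank reserves +$194B, Currency in circulation +$61B
Commercial banking system:
  Assets:      Reserves at CB +$194B, Securities −$255B
  Liabilities: Checkable deposits −$61B
Change in total Bank of Canada assets = +$255 billion.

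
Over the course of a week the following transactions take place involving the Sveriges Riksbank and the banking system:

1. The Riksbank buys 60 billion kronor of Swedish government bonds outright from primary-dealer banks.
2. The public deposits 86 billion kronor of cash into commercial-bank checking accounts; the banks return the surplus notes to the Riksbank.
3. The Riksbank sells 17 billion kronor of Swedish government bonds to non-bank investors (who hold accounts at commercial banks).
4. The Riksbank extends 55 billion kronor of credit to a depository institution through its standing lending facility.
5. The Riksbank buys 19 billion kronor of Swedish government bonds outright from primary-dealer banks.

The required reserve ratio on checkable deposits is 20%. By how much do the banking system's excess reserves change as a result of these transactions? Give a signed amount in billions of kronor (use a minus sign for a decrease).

OMO purchase (from banks) 60 billion kronor: reserves +60B, deposits 0.
Currency deposit 86 billion kronor: reserves +86B, deposits +86B.
Asset sale (to non-banks) 17 billion kronor: reserves −17B, deposits −17B.
Discount-window loan 55 billion kronor: reserves +55B, deposits 0.
OMO purchase (from banks) 19 billion kronor: reserves +19B, deposits 0.
Totals: Δreserves = +203B, Δdeposits = +69B.
Δrequired reserves = 20% × +69B = +13.8B.
Δexcess reserves = Δreserves − Δrequired = +203B − (+13.8B) = +189.2 billion.

+189.2 billion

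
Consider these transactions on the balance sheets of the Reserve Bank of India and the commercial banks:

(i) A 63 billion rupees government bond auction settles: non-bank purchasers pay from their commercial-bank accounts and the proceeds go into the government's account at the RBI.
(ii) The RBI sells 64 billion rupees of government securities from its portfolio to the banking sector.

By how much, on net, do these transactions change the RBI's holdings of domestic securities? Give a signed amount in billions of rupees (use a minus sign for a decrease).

Government account inflow 63 billion rupees: the RBI's securities portfolio is untouched → 0.
OMO sale (to banks) 64 billion rupees: securities removed from the RBI's portfolio → −64B.
Net: 0 − 64 = -64 billion.

-64 billion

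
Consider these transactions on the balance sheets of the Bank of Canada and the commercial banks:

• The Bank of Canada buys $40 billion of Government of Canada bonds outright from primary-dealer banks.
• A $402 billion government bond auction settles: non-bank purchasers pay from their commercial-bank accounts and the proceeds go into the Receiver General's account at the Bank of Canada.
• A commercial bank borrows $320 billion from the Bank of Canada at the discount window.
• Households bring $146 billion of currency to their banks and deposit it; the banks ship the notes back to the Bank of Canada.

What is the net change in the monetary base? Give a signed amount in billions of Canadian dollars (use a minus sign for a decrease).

-$42 billion

Bank of Canada balance sheet:
  Assets:      Securities +$40B, Loans to banks +$320B
  Liabilities: Bank reserves +$104B, Currency in circulation −$146B, Government deposits +$402B
Monetary base = currency + reserves: −$146B + (+$104B) = -$42 billion.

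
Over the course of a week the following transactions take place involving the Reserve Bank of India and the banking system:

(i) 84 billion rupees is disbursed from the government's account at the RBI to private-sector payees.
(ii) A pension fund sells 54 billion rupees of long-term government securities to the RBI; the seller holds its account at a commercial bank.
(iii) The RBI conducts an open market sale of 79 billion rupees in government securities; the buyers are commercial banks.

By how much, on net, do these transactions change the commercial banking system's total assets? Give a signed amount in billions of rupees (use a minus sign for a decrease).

Government spending 84 billion rupees: bank balance sheets expand → +84B.
Asset purchase (from non-banks) 54 billion rupees: bank balance sheets expand → +54B.
OMO sale (to banks) 79 billion rupees: just an asset swap on bank balance sheets → 0.
Net: 84 + 54 + 0 = +138 billion.

+138 billion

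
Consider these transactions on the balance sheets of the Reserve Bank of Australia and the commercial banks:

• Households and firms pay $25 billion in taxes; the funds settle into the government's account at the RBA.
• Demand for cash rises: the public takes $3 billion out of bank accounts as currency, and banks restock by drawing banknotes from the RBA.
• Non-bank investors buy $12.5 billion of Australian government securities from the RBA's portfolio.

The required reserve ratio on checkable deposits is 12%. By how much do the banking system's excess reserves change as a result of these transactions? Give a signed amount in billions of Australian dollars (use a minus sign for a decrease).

-$35.64 billion

Government account inflow $25 billion: reserves −$25B, deposits −$25B.
Currency withdrawal $3 billion: reserves −$3B, deposits −$3B.
Asset sale (to non-banks) $12.5 billion: reserves −$12.5B, deposits −$12.5B.
Totals: Δreserves = −$40.5B, Δdeposits = −$40.5B.
Δrequired reserves = 12% × −$40.5B = −$4.86B.
Δexcess reserves = Δreserves − Δrequired = −$40.5B − (−$4.86B) = -$35.64 billion.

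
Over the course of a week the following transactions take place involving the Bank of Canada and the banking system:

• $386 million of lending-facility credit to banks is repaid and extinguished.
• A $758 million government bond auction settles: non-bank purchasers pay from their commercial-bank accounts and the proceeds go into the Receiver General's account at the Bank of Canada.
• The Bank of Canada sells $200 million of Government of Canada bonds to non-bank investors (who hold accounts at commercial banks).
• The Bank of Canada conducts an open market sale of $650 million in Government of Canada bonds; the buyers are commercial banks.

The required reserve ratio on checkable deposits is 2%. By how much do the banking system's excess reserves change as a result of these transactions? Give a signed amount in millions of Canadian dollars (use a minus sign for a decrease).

Discount-window repayment $386 million: reserves −$386M, deposits 0.
Government account inflow $758 million: reserves −$758M, deposits −$758M.
Asset sale (to non-banks) $200 million: reserves −$200M, deposits −$200M.
OMO sale (to banks) $650 million: reserves −$650M, deposits 0.
Totals: Δreserves = −$1994M, Δdeposits = −$958M.
Δrequired reserves = 2% × −$958M = −$19.16M.
Δexcess reserves = Δreserves − Δrequired = −$1994M − (−$19.16M) = -$1974.84 million.

-$1974.84 million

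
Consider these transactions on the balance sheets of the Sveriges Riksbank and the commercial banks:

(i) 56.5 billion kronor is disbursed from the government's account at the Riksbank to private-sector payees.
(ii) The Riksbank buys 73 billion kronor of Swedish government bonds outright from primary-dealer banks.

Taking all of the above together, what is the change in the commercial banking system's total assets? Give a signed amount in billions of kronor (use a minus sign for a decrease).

+56.5 billion

Riksbank balance sheet:
  Assets:      Securities +73B
  Liabilities: Bank reserves +129.5B, Government deposits −56.5B
Commercial banking system:
  Assets:      Reserves at CB +129.5B, Securities −73B
  Liabilities: Checkable deposits +56.5B
Change in total bank assets = +56.5 billion.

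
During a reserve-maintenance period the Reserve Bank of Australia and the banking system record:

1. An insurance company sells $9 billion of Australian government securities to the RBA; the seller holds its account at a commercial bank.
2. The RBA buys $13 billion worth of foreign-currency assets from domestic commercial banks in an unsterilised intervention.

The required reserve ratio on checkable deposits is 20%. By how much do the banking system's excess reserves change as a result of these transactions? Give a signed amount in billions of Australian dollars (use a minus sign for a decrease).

+$20.2 billion

Asset purchase (from non-banks) $9 billion: reserves +$9B, deposits +$9B.
FX purchase $13 billion: reserves +$13B, deposits 0.
Totals: Δreserves = +$22B, Δdeposits = +$9B.
Δrequired reserves = 20% × +$9B = +$1.8B.
Δexcess reserves = Δreserves − Δrequired = +$22B − (+$1.8B) = +$20.2 billion.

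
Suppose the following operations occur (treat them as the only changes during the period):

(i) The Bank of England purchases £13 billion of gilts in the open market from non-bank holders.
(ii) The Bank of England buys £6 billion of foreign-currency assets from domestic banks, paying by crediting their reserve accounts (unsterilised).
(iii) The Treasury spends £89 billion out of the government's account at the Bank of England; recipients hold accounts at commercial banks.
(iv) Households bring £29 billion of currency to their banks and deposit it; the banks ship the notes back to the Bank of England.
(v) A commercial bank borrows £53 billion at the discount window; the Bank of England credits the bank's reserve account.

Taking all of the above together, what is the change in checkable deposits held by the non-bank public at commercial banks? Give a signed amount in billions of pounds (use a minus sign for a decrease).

Asset purchase (from non-banks) £13 billion: non-bank counterparties' bank balances rise → +£13B.
FX purchase £6 billion: the counterparty is a bank, so public deposits are unchanged → 0.
Government spending £89 billion: non-bank counterparties' bank balances rise → +£89B.
Currency deposit £29 billion: non-bank counterparties' bank balances rise → +£29B.
Discount-window loan £53 billion: the counterparty is a bank, so public deposits are unchanged → 0.
Net: 13 + 0 + 89 + 29 + 0 = +£131 billion.

+£131 billion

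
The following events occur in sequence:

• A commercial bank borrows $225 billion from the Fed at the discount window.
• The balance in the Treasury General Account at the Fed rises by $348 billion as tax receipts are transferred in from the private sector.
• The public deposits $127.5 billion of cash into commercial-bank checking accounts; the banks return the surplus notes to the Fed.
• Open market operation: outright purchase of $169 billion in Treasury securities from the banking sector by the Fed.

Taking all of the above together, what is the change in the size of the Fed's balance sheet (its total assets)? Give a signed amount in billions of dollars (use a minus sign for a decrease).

+$394 billion

Discount-window loan $225 billion: a Fed asset is acquired → +$225B.
Government account inflow $348 billion: only the composition of liabilities changes → 0.
Currency deposit $127.5 billion: only the composition of liabilities changes → 0.
OMO purchase (from banks) $169 billion: a Fed asset is acquired → +$169B.
Net: 225 + 0 + 0 + 169 = +$394 billion.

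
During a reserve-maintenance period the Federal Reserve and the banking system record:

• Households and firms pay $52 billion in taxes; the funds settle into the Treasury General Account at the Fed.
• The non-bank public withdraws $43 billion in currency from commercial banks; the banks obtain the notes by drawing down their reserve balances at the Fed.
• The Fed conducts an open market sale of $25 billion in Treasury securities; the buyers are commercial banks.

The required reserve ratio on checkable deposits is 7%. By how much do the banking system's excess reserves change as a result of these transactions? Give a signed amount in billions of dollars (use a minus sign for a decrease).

-$113.35 billion

Government account inflow $52 billion: reserves −$52B, deposits −$52B.
Currency withdrawal $43 billion: reserves −$43B, deposits −$43B.
OMO sale (to banks) $25 billion: reserves −$25B, deposits 0.
Totals: Δreserves = −$120B, Δdeposits = −$95B.
Δrequired reserves = 7% × −$95B = −$6.65B.
Δexcess reserves = Δreserves − Δrequired = −$120B − (−$6.65B) = -$113.35 billion.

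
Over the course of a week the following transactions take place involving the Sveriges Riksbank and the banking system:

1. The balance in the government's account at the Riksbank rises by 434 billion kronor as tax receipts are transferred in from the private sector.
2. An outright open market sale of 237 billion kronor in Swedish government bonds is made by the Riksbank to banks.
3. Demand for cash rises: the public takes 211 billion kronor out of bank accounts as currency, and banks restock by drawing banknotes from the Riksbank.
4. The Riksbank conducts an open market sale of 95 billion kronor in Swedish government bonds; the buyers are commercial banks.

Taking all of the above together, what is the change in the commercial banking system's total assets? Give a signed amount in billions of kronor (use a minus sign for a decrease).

Riksbank balance sheet:
  Assets:      Securities −332B
  Liabilities: Bank reserves −977B, Currency in circulation +211B, Government deposits +434B
Commercial banking system:
  Assets:      Reserves at CB −977B, Securities +332B
  Liabilities: Checkable deposits −645B
Change in total bank assets = -645 billion.

-645 billion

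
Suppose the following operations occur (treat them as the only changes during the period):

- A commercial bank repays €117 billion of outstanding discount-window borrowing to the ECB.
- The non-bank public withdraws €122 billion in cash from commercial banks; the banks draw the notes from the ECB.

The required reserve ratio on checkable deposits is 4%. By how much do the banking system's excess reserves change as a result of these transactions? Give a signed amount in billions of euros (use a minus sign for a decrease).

Discount-window repayment €117 billion: reserves −€117B, deposits 0.
Currency withdrawal €122 billion: reserves −€122B, deposits −€122B.
Totals: Δreserves = −€239B, Δdeposits = −€122B.
Δrequired reserves = 4% × −€122B = −€4.88B.
Δexcess reserves = Δreserves − Δrequired = −€239B − (−€4.88B) = -€234.12 billion.

-€234.12 billion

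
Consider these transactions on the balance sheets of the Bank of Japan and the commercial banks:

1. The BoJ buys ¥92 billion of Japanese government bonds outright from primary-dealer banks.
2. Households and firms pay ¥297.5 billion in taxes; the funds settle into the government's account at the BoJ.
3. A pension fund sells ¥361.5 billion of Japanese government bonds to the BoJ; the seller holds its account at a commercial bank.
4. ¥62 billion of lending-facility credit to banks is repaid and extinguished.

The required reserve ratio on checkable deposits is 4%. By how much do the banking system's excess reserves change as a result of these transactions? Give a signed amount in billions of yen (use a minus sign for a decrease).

OMO purchase (from banks) ¥92 billion: reserves +¥92B, deposits 0.
Government account inflow ¥297.5 billion: reserves −¥297.5B, deposits −¥297.5B.
Asset purchase (from non-banks) ¥361.5 billion: reserves +¥361.5B, deposits +¥361.5B.
Discount-window repayment ¥62 billion: reserves −¥62B, deposits 0.
Totals: Δreserves = +¥94B, Δdeposits = +¥64B.
Δrequired reserves = 4% × +¥64B = +¥2.56B.
Δexcess reserves = Δreserves − Δrequired = +¥94B − (+¥2.56B) = +¥91.44 billion.

+¥91.44 billion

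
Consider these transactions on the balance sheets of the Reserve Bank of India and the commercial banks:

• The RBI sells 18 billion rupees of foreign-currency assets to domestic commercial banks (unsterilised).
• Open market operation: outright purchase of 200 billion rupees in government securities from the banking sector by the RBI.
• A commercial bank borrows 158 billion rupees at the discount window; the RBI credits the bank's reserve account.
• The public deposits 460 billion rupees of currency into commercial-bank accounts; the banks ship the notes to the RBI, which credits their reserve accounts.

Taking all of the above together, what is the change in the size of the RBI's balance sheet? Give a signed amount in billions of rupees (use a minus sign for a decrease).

FX sale 18 billion rupees: an RBI asset is shed → −18B.
OMO purchase (from banks) 200 billion rupees: an RBI asset is acquired → +200B.
Discount-window loan 158 billion rupees: an RBI asset is acquired → +158B.
Currency deposit 460 billion rupees: only the composition of liabilities changes → 0.
Net: −18 + 200 + 158 + 0 = +340 billion.

+340 billion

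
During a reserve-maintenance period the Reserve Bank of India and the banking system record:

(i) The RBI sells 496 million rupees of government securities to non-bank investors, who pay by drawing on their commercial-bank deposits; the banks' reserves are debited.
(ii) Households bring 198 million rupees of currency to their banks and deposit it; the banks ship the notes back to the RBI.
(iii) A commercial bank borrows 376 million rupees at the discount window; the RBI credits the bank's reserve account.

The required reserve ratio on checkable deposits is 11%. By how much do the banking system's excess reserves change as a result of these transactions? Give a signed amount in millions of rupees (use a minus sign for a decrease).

Asset sale (to non-banks) 496 million rupees: reserves −496M, deposits −496M.
Currency deposit 198 million rupees: reserves +198M, deposits +198M.
Discount-window loan 376 million rupees: reserves +376M, deposits 0.
Totals: Δreserves = +78M, Δdeposits = −298M.
Δrequired reserves = 11% × −298M = −32.78M.
Δexcess reserves = Δreserves − Δrequired = +78M − (−32.78M) = +110.78 million.

+110.78 million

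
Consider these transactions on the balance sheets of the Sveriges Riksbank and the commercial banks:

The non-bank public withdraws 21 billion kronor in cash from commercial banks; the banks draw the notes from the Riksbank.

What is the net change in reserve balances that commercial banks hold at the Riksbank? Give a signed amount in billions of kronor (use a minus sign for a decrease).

-21 billion

Riksbank balance sheet:
  Assets:      no change
  Liabilities: Bank reserves −21B, Currency in circulation +21B
Commercial banking system:
  Assets:      Reserves at CB −21B
  Liabilities: Checkable deposits −21B
So the change in reserve balances that commercial banks hold at the Riksbank is -21 billion.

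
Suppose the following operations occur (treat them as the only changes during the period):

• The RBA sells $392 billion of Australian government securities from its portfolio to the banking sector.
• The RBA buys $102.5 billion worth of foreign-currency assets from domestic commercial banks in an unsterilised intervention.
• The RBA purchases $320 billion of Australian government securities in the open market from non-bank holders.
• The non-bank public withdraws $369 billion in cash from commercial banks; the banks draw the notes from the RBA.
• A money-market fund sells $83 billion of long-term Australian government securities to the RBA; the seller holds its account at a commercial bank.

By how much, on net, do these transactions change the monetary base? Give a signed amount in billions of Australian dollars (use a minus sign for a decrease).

+$113.5 billion

RBA balance sheet:
  Assets:      Securities +$11B, Foreign assets +$102.5B
  Liabilities: Bank reserves −$255.5B, Currency in circulation +$369B
Monetary base = currency + reserves: +$369B + (−$255.5B) = +$113.5 billion.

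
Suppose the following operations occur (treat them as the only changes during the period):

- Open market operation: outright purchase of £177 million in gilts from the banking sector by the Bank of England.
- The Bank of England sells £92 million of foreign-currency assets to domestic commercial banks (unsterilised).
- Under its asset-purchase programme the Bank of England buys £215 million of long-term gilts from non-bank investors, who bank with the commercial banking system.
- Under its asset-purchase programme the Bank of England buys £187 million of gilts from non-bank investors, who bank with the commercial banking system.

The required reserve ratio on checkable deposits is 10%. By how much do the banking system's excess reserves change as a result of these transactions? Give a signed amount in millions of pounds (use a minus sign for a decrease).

OMO purchase (from banks) £177 million: reserves +£177M, deposits 0.
FX sale £92 million: reserves −£92M, deposits 0.
Asset purchase (from non-banks) £215 million: reserves +£215M, deposits +£215M.
Asset purchase (from non-banks) £187 million: reserves +£187M, deposits +£187M.
Totals: Δreserves = +£487M, Δdeposits = +£402M.
Δrequired reserves = 10% × +£402M = +£40.2M.
Δexcess reserves = Δreserves − Δrequired = +£487M − (+£40.2M) = +£446.8 million.

+£446.8 million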